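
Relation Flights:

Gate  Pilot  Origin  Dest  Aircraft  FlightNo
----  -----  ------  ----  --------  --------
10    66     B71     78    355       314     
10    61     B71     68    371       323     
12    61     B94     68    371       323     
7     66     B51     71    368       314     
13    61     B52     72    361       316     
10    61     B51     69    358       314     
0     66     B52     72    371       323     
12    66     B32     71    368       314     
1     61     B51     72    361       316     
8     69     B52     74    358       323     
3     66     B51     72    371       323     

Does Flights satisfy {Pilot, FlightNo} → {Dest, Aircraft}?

No

(Pilot=66, FlightNo=314): 3 rows → {Dest,Aircraft} takes values {(78, 355), (71, 368)} — violation
(Pilot=61, FlightNo=323): 2 rows → {Dest,Aircraft} = (68, 371), (68, 371) ✓
(Pilot=61, FlightNo=316): 2 rows → {Dest,Aircraft} = (72, 361), (72, 361) ✓
(Pilot=61, FlightNo=314): 1 row → {Dest,Aircraft} = (69, 358) ✓
(Pilot=66, FlightNo=323): 2 rows → {Dest,Aircraft} = (72, 371), (72, 371) ✓
(Pilot=69, FlightNo=323): 1 row → {Dest,Aircraft} = (74, 358) ✓
Two rows agree on {Pilot, FlightNo} but differ on {Dest, Aircraft}, so {Pilot, FlightNo} → {Dest, Aircraft} does not hold.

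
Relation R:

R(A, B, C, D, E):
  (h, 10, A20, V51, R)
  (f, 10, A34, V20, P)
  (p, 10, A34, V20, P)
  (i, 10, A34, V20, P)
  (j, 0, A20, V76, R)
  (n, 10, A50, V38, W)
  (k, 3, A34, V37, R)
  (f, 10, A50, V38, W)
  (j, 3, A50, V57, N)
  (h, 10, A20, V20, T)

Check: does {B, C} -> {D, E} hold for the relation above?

No

(B=10, C=A20): 2 rows → {D,E} takes values {(V51, R), (V20, T)} — violation
(B=10, C=A34): 3 rows → {D,E} = (V20, P), (V20, P), (V20, P) ✓
(B=0, C=A20): 1 row → {D,E} = (V76, R) ✓
(B=10, C=A50): 2 rows → {D,E} = (V38, W), (V38, W) ✓
(B=3, C=A34): 1 row → {D,E} = (V37, R) ✓
(B=3, C=A50): 1 row → {D,E} = (V57, N) ✓
Two rows agree on {B, C} but differ on {D, E}, so {B, C} -> {D, E} does not hold.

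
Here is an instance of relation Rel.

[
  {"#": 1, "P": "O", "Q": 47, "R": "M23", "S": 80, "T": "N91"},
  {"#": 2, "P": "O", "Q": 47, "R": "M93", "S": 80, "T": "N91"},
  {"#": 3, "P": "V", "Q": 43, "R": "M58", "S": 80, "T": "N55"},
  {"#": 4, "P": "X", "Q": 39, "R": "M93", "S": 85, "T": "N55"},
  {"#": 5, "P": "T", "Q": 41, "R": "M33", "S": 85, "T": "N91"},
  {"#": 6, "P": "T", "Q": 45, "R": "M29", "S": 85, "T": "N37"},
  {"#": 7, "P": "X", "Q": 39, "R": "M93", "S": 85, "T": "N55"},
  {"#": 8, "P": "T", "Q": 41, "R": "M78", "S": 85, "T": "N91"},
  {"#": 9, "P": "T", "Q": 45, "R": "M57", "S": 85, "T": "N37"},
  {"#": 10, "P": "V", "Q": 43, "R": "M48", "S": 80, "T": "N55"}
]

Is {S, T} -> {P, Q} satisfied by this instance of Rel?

Yes

(S=80, T=N91): rows 1, 2 → {P,Q} = (O, 47), (O, 47) ✓
(S=80, T=N55): rows 3, 10 → {P,Q} = (V, 43), (V, 43) ✓
(S=85, T=N55): rows 4, 7 → {P,Q} = (X, 39), (X, 39) ✓
(S=85, T=N91): rows 5, 8 → {P,Q} = (T, 41), (T, 41) ✓
(S=85, T=N37): rows 6, 9 → {P,Q} = (T, 45), (T, 45) ✓
Every {S, T} value is associated with a single {P, Q} value, so {S, T} -> {P, Q} holds.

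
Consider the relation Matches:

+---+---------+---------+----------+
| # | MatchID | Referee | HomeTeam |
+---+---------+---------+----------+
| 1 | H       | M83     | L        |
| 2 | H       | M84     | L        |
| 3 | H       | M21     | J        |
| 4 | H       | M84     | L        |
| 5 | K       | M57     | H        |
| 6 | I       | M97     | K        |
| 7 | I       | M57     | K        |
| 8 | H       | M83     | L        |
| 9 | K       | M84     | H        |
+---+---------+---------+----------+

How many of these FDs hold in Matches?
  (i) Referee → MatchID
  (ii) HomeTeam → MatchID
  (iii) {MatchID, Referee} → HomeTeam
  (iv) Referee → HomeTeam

2

(i) Referee → MatchID: Referee=M84: rows 2, 4, 9 → MatchID takes values {H, K} — violation; Referee=M57: rows 5, 7 → MatchID takes values {K, I} — violation — fails.
(ii) HomeTeam → MatchID: every LHS value maps to a single RHS value — holds.
(iii) {MatchID, Referee} → HomeTeam: every LHS value maps to a single RHS value — holds.
(iv) Referee → HomeTeam: Referee=M84: rows 2, 4, 9 → HomeTeam takes values {L, H} — violation; Referee=M57: rows 5, 7 → HomeTeam takes values {H, K} — violation — fails.
2 of the 4 dependencies hold.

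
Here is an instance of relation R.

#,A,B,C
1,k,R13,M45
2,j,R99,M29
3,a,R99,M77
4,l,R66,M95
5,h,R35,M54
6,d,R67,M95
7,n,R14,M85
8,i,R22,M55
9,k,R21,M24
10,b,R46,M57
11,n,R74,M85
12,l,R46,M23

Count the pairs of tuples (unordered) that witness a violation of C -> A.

C=M95: violating pairs (4,6) — 1 pair.
C=M85: all 2 rows agree on A — 0 pairs.

1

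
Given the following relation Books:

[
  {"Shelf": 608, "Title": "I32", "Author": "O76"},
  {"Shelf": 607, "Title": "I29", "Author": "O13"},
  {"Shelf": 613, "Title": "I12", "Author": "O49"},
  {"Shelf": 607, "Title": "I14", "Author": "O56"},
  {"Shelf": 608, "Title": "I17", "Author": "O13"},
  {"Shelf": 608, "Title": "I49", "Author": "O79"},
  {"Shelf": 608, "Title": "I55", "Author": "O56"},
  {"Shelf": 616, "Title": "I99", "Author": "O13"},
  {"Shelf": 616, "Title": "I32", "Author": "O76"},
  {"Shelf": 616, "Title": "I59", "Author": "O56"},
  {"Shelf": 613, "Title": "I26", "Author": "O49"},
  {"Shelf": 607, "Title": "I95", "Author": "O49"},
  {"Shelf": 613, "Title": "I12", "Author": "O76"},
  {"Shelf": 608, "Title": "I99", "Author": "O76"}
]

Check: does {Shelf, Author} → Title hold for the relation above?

No

(Shelf=608, Author=O76): 2 rows → Title takes values {I32, I99} — violation
(Shelf=607, Author=O13): 1 row → Title = I29 ✓
(Shelf=613, Author=O49): 2 rows → Title takes values {I12, I26} — violation
(Shelf=607, Author=O56): 1 row → Title = I14 ✓
(Shelf=608, Author=O13): 1 row → Title = I17 ✓
(Shelf=608, Author=O79): 1 row → Title = I49 ✓
(Shelf=608, Author=O56): 1 row → Title = I55 ✓
(Shelf=616, Author=O13): 1 row → Title = I99 ✓
(Shelf=616, Author=O76): 1 row → Title = I32 ✓
(Shelf=616, Author=O56): 1 row → Title = I59 ✓
(Shelf=607, Author=O49): 1 row → Title = I95 ✓
(Shelf=613, Author=O76): 1 row → Title = I12 ✓
Two rows agree on {Shelf, Author} but differ on Title, so {Shelf, Author} → Title does not hold.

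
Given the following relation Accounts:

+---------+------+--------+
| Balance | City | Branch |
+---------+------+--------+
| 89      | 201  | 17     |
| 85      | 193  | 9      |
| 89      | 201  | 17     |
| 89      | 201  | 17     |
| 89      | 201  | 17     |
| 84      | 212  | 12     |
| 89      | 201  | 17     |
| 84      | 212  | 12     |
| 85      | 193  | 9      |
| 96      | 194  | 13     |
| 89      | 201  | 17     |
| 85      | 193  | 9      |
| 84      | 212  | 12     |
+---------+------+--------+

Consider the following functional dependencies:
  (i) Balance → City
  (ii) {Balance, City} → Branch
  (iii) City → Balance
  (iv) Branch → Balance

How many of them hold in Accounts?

4

(i) Balance → City: every LHS value maps to a single RHS value — holds.
(ii) {Balance, City} → Branch: every LHS value maps to a single RHS value — holds.
(iii) City → Balance: every LHS value maps to a single RHS value — holds.
(iv) Branch → Balance: every LHS value maps to a single RHS value — holds.
4 of the 4 dependencies hold.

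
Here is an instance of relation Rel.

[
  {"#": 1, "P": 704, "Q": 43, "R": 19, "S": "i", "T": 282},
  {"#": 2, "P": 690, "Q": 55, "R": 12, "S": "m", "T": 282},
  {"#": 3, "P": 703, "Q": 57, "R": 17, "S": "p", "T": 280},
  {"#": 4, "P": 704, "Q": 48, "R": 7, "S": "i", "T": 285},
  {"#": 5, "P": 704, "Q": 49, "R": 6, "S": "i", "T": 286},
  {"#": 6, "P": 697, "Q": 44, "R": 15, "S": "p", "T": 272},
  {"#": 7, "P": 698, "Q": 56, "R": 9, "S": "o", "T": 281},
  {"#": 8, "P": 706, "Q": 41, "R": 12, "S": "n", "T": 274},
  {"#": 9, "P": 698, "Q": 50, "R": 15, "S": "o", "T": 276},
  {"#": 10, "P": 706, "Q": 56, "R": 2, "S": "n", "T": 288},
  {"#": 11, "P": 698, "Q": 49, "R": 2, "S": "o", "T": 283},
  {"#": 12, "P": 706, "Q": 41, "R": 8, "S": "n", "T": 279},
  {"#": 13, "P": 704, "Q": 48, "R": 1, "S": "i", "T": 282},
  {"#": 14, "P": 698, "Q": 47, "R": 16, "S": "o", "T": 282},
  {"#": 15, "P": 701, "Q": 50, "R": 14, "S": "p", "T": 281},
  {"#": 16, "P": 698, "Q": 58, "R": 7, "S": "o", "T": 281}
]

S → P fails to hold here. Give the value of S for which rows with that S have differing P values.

S=i: rows 1, 4, 5, 13 → P = 704, 704, 704, 704 ✓
S=m: row 2 → P = 690 ✓
S=p: rows 3, 6, 15 → P takes values {703, 697, 701} — violation
S=o: rows 7, 9, 11, 14, 16 → P = 698, 698, 698, 698, 698 ✓
S=n: rows 8, 10, 12 → P = 706, 706, 706 ✓
The only S value with inconsistent P is S=p.

p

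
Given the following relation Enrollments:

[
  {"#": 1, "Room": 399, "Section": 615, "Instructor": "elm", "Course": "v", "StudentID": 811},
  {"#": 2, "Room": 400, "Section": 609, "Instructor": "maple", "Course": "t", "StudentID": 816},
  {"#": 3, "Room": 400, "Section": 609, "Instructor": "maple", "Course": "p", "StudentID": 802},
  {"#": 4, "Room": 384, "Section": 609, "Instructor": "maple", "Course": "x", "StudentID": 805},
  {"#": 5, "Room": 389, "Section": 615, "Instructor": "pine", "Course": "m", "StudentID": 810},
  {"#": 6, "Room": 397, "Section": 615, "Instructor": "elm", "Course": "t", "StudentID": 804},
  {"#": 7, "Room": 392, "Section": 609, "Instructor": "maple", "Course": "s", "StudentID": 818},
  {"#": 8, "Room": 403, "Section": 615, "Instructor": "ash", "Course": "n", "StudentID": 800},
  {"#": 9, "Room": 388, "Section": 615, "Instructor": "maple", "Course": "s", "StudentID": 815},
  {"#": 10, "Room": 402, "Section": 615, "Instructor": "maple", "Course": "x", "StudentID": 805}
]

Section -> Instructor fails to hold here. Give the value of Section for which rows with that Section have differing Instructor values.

Section=615: rows 1, 5, 6, 8, 9, 10 → Instructor takes values {elm, pine, ash, maple} — violation
Section=609: rows 2, 3, 4, 7 → Instructor = maple, maple, maple, maple ✓
The only Section value with inconsistent Instructor is Section=615.

615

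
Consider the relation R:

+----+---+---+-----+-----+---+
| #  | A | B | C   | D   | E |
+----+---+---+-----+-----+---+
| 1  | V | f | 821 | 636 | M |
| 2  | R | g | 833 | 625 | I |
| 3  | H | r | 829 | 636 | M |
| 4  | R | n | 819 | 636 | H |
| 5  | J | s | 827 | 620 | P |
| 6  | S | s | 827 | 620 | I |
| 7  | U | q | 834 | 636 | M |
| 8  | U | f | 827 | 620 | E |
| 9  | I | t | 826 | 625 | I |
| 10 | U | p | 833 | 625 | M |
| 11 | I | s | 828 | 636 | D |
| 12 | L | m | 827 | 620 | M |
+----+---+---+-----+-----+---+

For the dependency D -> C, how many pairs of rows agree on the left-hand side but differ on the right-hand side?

12

D=636: violating pairs (1,3), (1,4), (1,7), (1,11), (3,4), (3,7), (3,11), (4,7), (4,11), (7,11) — 10 pairs.
D=625: violating pairs (2,9), (9,10) — 2 pairs.
D=620: all 4 rows agree on C — 0 pairs.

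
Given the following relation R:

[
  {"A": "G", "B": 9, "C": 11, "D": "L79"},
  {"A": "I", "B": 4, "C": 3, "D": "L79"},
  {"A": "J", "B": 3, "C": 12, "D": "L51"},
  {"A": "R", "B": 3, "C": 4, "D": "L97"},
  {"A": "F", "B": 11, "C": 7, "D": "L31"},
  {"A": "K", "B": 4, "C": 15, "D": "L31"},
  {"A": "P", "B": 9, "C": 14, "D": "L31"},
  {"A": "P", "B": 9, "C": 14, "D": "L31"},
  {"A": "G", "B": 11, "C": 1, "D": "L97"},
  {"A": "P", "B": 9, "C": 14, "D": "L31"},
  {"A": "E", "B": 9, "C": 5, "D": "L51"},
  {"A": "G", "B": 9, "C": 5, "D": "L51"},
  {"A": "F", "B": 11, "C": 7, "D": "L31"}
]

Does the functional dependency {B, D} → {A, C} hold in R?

No

(B=9, D=L79): 1 row → {A,C} = (G, 11) ✓
(B=4, D=L79): 1 row → {A,C} = (I, 3) ✓
(B=3, D=L51): 1 row → {A,C} = (J, 12) ✓
(B=3, D=L97): 1 row → {A,C} = (R, 4) ✓
(B=11, D=L31): 2 rows → {A,C} = (F, 7), (F, 7) ✓
(B=4, D=L31): 1 row → {A,C} = (K, 15) ✓
(B=9, D=L31): 3 rows → {A,C} = (P, 14), (P, 14), (P, 14) ✓
(B=11, D=L97): 1 row → {A,C} = (G, 1) ✓
(B=9, D=L51): 2 rows → {A,C} takes values {(E, 5), (G, 5)} — violation
Two rows agree on {B, D} but differ on {A, C}, so {B, D} → {A, C} does not hold.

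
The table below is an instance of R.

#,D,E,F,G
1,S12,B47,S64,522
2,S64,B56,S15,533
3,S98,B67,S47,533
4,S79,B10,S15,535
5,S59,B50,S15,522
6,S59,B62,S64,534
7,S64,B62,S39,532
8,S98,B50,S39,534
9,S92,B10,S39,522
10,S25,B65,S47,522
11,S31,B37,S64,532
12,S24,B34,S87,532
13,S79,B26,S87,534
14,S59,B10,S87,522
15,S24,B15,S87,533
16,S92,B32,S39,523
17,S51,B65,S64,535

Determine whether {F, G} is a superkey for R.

Yes

All 17 rows have distinct {F, G} values, so {F, G} → (all attributes) holds and {F, G} is a superkey.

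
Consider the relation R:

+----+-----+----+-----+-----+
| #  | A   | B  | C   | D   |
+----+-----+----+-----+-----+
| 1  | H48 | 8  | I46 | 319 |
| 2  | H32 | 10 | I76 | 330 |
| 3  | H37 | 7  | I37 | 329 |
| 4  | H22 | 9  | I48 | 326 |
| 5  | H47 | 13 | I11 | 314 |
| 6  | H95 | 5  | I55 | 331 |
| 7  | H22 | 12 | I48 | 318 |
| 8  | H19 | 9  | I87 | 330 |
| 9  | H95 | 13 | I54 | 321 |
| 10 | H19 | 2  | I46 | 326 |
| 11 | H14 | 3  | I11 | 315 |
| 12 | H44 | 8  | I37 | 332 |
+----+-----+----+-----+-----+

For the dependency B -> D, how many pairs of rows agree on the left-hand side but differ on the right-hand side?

B=8: violating pairs (1,12) — 1 pair.
B=9: violating pairs (4,8) — 1 pair.
B=13: violating pairs (5,9) — 1 pair.

3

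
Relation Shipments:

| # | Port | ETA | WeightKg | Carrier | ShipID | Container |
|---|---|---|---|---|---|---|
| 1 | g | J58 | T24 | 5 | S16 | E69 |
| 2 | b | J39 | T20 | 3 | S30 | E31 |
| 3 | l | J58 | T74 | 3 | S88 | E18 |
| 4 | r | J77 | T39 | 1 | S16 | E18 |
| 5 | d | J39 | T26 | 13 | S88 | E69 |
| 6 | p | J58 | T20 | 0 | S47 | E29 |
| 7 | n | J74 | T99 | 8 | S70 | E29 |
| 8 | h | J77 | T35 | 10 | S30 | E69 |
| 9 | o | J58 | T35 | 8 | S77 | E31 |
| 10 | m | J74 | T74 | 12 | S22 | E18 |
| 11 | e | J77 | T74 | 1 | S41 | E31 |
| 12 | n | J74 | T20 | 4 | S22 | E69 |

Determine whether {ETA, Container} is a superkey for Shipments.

Yes

All 12 rows have distinct {ETA, Container} values, so {ETA, Container} → (all attributes) holds and {ETA, Container} is a superkey.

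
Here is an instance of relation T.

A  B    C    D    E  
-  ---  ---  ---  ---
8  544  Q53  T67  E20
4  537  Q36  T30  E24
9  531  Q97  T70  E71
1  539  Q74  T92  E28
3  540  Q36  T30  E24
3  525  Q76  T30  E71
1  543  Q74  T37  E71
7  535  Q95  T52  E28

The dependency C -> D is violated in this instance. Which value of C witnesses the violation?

Q74

C=Q53: 1 row → D = T67 ✓
C=Q36: 2 rows → D = T30, T30 ✓
C=Q97: 1 row → D = T70 ✓
C=Q74: 2 rows → D takes values {T92, T37} — violation
C=Q76: 1 row → D = T30 ✓
C=Q95: 1 row → D = T52 ✓
The only C value with inconsistent D is C=Q74.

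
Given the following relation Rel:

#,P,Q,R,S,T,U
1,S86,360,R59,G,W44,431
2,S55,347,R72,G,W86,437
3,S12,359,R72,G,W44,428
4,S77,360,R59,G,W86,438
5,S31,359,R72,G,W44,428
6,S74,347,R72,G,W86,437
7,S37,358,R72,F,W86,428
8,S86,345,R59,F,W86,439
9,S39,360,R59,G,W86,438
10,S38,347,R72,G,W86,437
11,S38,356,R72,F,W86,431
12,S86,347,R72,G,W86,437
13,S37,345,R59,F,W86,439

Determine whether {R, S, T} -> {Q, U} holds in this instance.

No

(R=R59, S=G, T=W44): row 1 → {Q,U} = (360, 431) ✓
(R=R72, S=G, T=W86): rows 2, 6, 10, 12 → {Q,U} = (347, 437), (347, 437), (347, 437), (347, 437) ✓
(R=R72, S=G, T=W44): rows 3, 5 → {Q,U} = (359, 428), (359, 428) ✓
(R=R59, S=G, T=W86): rows 4, 9 → {Q,U} = (360, 438), (360, 438) ✓
(R=R72, S=F, T=W86): rows 7, 11 → {Q,U} takes values {(358, 428), (356, 431)} — violation
(R=R59, S=F, T=W86): rows 8, 13 → {Q,U} = (345, 439), (345, 439) ✓
Two rows agree on {R, S, T} but differ on {Q, U}, so {R, S, T} -> {Q, U} does not hold.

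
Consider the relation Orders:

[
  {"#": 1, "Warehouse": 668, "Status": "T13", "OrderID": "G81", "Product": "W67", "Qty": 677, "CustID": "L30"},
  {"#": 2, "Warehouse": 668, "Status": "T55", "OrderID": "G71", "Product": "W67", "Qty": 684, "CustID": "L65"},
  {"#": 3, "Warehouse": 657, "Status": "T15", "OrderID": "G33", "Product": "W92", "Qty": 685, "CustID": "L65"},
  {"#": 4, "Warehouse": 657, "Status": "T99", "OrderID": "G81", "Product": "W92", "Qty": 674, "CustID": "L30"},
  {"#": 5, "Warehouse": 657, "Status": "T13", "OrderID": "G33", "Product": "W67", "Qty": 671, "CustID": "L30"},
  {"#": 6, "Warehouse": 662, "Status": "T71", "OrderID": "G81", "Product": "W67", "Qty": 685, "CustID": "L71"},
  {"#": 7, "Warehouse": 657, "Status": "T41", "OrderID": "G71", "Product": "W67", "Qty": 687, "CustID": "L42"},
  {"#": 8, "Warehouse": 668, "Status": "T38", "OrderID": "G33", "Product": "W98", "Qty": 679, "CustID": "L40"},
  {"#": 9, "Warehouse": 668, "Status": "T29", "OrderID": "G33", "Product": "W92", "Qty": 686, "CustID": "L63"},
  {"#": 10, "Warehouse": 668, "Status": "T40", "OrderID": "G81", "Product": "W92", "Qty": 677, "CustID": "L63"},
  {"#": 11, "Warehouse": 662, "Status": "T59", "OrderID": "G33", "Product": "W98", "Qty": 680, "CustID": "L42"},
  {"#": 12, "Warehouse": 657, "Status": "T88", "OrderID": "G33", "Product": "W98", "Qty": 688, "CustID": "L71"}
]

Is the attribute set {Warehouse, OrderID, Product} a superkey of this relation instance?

Yes

All 12 rows have distinct {Warehouse, OrderID, Product} values, so {Warehouse, OrderID, Product} → (all attributes) holds and {Warehouse, OrderID, Product} is a superkey.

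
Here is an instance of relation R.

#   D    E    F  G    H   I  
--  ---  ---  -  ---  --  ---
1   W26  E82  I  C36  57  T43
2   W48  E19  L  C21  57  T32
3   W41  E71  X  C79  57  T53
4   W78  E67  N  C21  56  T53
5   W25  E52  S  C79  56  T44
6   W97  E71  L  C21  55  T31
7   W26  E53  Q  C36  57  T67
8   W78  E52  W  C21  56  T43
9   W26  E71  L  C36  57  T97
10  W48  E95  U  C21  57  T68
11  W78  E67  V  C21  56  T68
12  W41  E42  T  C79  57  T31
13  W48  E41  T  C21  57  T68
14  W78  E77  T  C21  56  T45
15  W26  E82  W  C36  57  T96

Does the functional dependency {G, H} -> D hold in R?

(G=C36, H=57): rows 1, 7, 9, 15 → D = W26, W26, W26, W26 ✓
(G=C21, H=57): rows 2, 10, 13 → D = W48, W48, W48 ✓
(G=C79, H=57): rows 3, 12 → D = W41, W41 ✓
(G=C21, H=56): rows 4, 8, 11, 14 → D = W78, W78, W78, W78 ✓
(G=C79, H=56): row 5 → D = W25 ✓
(G=C21, H=55): row 6 → D = W97 ✓
Every {G, H} value is associated with a single D value, so {G, H} -> D holds.

Yes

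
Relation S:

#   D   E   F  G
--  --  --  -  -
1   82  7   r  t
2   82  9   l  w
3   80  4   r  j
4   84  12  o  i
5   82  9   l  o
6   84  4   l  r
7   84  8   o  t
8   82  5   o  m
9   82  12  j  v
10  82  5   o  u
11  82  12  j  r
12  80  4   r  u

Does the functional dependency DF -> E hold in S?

(D=82, F=r): row 1 → E = 7 ✓
(D=82, F=l): rows 2, 5 → E = 9, 9 ✓
(D=80, F=r): rows 3, 12 → E = 4, 4 ✓
(D=84, F=o): rows 4, 7 → E takes values {12, 8} — violation
(D=84, F=l): row 6 → E = 4 ✓
(D=82, F=o): rows 8, 10 → E = 5, 5 ✓
(D=82, F=j): rows 9, 11 → E = 12, 12 ✓
Two rows agree on DF but differ on E, so DF -> E does not hold.

No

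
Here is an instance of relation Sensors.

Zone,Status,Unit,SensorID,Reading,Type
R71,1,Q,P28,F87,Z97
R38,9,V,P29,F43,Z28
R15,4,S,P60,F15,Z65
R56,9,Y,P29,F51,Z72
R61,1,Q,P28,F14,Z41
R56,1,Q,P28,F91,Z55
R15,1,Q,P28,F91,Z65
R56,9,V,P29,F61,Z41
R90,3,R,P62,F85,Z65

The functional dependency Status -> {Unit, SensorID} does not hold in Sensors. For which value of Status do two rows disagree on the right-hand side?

9

Status=1: 4 rows → {Unit,SensorID} = (Q, P28), (Q, P28), (Q, P28), (Q, P28) ✓
Status=9: 3 rows → {Unit,SensorID} takes values {(V, P29), (Y, P29)} — violation
Status=4: 1 row → {Unit,SensorID} = (S, P60) ✓
Status=3: 1 row → {Unit,SensorID} = (R, P62) ✓
The only Status value with inconsistent RHS is Status=9.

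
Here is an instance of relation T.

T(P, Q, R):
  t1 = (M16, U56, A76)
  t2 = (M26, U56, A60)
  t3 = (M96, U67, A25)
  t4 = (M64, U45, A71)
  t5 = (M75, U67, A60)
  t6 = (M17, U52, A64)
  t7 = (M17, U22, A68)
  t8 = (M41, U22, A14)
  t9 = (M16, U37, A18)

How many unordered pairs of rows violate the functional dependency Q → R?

3

Q=U56: violating pairs (1,2) — 1 pair.
Q=U67: violating pairs (3,5) — 1 pair.
Q=U22: violating pairs (7,8) — 1 pair.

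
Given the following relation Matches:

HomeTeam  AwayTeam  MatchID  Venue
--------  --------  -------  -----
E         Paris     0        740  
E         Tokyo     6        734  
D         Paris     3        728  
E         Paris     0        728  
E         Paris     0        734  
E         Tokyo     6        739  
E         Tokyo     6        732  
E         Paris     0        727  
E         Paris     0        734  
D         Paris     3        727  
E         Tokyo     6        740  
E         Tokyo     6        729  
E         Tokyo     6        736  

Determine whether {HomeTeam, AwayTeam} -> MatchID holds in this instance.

Yes

(HomeTeam=E, AwayTeam=Paris): 5 rows → MatchID = 0, 0, 0, 0, 0 ✓
(HomeTeam=E, AwayTeam=Tokyo): 6 rows → MatchID = 6, 6, 6, 6, 6, 6 ✓
(HomeTeam=D, AwayTeam=Paris): 2 rows → MatchID = 3, 3 ✓
Every {HomeTeam, AwayTeam} value is associated with a single MatchID value, so {HomeTeam, AwayTeam} -> MatchID holds.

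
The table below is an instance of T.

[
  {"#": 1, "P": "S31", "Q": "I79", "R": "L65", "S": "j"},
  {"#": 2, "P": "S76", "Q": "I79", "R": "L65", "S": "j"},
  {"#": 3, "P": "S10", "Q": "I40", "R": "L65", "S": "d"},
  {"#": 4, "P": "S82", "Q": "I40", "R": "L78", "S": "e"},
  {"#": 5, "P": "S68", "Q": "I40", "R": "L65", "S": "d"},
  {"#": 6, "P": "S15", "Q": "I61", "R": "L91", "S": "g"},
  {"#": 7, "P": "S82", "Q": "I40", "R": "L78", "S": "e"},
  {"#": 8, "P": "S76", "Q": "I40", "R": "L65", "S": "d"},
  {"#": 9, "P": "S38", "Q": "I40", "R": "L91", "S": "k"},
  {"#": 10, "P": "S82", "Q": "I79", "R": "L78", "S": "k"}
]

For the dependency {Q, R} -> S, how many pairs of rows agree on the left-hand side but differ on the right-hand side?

0

(Q=I79, R=L65): all 2 rows agree on S — 0 pairs.
(Q=I40, R=L65): all 3 rows agree on S — 0 pairs.
(Q=I40, R=L78): all 2 rows agree on S — 0 pairs.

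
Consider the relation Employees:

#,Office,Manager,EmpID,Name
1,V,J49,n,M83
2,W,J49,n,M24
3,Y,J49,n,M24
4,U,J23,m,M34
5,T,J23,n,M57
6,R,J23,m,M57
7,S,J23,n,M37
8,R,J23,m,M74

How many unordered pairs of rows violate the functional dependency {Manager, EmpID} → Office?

6

(Manager=J49, EmpID=n): violating pairs (1,2), (1,3), (2,3) — 3 pairs.
(Manager=J23, EmpID=m): violating pairs (4,6), (4,8) — 2 pairs.
(Manager=J23, EmpID=n): violating pairs (5,7) — 1 pair.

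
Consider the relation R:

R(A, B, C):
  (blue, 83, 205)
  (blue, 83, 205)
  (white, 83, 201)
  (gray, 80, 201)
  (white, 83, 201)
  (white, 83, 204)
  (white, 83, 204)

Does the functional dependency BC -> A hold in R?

(B=83, C=205): 2 rows → A = blue, blue ✓
(B=83, C=201): 2 rows → A = white, white ✓
(B=80, C=201): 1 row → A = gray ✓
(B=83, C=204): 2 rows → A = white, white ✓
Every BC value is associated with a single A value, so BC -> A holds.

Yes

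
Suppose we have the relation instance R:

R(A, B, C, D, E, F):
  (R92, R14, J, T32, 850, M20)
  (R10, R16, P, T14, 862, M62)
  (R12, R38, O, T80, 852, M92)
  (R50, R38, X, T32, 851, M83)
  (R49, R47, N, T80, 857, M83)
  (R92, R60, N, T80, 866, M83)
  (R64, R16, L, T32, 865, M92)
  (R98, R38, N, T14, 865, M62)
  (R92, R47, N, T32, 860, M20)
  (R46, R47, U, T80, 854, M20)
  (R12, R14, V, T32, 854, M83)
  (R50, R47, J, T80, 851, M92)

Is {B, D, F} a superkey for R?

Yes

All 12 rows have distinct {B, D, F} values, so {B, D, F} → (all attributes) holds and {B, D, F} is a superkey.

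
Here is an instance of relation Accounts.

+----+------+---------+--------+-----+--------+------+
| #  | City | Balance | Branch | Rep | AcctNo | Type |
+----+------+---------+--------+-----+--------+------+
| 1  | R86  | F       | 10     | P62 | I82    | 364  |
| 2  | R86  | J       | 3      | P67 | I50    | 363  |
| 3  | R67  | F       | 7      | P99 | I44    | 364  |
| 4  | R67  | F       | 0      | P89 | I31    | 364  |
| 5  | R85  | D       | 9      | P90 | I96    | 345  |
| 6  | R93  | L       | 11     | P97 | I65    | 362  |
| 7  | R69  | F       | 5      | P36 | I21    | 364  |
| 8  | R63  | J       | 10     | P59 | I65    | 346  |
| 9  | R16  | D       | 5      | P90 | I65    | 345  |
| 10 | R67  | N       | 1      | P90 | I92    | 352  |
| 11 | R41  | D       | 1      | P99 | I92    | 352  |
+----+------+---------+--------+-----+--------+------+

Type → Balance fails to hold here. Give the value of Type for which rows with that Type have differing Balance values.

Type=364: rows 1, 3, 4, 7 → Balance = F, F, F, F ✓
Type=363: row 2 → Balance = J ✓
Type=345: rows 5, 9 → Balance = D, D ✓
Type=362: row 6 → Balance = L ✓
Type=346: row 8 → Balance = J ✓
Type=352: rows 10, 11 → Balance takes values {N, D} — violation
The only Type value with inconsistent Balance is Type=352.

352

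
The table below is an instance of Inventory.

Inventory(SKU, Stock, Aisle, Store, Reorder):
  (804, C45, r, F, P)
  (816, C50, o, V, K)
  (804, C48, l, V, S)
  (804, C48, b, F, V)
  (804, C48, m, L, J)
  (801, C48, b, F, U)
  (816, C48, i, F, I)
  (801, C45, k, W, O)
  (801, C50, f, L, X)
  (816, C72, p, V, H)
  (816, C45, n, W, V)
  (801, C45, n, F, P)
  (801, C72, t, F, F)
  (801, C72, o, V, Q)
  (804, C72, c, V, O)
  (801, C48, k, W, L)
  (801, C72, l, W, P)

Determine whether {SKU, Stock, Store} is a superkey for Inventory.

Yes

All 17 rows have distinct {SKU, Stock, Store} values, so {SKU, Stock, Store} → (all attributes) holds and {SKU, Stock, Store} is a superkey.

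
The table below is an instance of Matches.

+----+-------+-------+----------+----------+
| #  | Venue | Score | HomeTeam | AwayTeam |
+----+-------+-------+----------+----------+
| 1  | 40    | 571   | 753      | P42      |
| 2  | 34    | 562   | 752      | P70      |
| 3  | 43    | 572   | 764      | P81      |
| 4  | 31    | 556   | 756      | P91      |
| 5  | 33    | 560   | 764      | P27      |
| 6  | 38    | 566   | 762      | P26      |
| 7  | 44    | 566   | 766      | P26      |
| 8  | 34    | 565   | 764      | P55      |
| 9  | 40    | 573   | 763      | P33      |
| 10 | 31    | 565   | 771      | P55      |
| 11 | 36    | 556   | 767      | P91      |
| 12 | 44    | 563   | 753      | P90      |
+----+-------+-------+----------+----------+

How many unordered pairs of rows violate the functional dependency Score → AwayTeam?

0

Score=556: all 2 rows agree on AwayTeam — 0 pairs.
Score=566: all 2 rows agree on AwayTeam — 0 pairs.
Score=565: all 2 rows agree on AwayTeam — 0 pairs.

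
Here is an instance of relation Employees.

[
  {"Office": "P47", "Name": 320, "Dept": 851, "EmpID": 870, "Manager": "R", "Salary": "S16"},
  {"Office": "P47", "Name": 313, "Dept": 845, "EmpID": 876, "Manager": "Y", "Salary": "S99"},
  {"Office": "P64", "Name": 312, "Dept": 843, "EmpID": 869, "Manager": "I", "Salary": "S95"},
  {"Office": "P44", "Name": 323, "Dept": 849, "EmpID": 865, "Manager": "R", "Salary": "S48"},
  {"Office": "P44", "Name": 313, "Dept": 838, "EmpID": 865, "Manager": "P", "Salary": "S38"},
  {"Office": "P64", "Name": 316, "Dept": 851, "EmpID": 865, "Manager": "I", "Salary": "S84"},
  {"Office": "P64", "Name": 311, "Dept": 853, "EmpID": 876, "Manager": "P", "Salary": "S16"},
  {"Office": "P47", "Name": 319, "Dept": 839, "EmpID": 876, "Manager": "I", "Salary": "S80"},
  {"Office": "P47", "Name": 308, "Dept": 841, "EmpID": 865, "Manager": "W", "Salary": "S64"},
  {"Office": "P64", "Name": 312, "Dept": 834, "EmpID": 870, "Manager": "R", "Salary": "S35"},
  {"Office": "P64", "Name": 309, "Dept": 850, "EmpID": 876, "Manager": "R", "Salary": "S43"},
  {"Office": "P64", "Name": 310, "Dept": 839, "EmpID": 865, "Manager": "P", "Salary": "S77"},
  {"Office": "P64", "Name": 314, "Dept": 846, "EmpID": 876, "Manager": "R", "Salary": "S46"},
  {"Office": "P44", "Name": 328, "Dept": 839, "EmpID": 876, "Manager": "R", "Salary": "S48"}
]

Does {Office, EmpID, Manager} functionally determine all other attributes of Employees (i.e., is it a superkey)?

Two distinct rows share (Office=P64, EmpID=876, Manager=R), so {Office, EmpID, Manager} does not determine every attribute — not a superkey.

No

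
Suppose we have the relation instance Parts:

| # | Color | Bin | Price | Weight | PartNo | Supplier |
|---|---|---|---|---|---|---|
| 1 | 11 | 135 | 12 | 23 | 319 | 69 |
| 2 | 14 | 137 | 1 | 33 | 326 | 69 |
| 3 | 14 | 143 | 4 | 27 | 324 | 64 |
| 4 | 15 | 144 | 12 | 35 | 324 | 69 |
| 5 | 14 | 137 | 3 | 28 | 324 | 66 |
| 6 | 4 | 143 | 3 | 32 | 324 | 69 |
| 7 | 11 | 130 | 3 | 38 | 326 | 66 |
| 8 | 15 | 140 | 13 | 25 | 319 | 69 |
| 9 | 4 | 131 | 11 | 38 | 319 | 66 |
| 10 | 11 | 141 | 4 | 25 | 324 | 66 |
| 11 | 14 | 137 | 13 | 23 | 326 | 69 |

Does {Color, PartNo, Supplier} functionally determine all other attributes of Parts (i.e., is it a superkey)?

Rows 2 and 11 have the same {Color, PartNo, Supplier} value (Color=14, PartNo=326, Supplier=69) but are distinct tuples, so {Color, PartNo, Supplier} does not determine every attribute — not a superkey.

No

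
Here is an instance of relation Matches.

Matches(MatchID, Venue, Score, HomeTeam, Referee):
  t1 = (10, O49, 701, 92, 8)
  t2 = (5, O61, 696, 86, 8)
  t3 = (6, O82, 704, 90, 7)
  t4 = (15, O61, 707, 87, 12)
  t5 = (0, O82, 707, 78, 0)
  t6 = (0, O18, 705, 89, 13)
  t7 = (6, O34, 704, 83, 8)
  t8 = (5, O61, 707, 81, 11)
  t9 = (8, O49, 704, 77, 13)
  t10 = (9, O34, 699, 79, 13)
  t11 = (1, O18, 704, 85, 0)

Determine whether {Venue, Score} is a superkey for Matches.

Rows 4 and 8 have the same {Venue, Score} value (Venue=O61, Score=707) but are distinct tuples, so {Venue, Score} does not determine every attribute — not a superkey.

No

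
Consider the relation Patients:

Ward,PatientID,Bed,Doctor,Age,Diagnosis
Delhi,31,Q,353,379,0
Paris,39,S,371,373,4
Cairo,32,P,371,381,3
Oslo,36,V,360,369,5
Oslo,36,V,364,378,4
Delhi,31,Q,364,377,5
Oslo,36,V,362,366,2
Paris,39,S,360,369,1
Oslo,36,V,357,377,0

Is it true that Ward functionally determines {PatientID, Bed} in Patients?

Yes

Ward=Delhi: 2 rows → {PatientID,Bed} = (31, Q), (31, Q) ✓
Ward=Paris: 2 rows → {PatientID,Bed} = (39, S), (39, S) ✓
Ward=Cairo: 1 row → {PatientID,Bed} = (32, P) ✓
Ward=Oslo: 4 rows → {PatientID,Bed} = (36, V), (36, V), (36, V), (36, V) ✓
Every Ward value is associated with a single {PatientID, Bed} value, so Ward -> {PatientID, Bed} holds.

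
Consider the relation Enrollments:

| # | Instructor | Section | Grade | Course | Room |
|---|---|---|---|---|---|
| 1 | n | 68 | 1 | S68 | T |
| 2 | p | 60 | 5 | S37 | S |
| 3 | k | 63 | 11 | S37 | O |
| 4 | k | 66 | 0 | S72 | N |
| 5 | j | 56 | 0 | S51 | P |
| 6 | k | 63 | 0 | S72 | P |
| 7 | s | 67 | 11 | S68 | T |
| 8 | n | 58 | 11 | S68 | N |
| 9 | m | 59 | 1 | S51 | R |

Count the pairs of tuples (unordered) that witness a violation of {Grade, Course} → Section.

2

(Grade=0, Course=S72): violating pairs (4,6) — 1 pair.
(Grade=11, Course=S68): violating pairs (7,8) — 1 pair.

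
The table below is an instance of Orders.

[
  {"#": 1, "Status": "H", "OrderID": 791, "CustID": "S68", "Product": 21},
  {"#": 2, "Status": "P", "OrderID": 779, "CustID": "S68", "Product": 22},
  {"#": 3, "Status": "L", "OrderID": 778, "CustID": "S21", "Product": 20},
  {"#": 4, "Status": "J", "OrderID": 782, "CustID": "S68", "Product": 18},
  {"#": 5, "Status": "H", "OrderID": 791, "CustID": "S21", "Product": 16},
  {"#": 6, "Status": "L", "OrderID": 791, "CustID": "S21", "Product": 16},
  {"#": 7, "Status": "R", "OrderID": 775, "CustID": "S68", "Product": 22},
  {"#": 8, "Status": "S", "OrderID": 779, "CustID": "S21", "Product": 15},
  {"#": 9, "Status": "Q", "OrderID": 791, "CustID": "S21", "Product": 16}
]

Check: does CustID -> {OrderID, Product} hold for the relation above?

No

CustID=S68: rows 1, 2, 4, 7 → {OrderID,Product} takes values {(791, 21), (779, 22), (782, 18), (775, 22)} — violation
CustID=S21: rows 3, 5, 6, 8, 9 → {OrderID,Product} takes values {(778, 20), (791, 16), (779, 15)} — violation
Two rows agree on CustID but differ on {OrderID, Product}, so CustID -> {OrderID, Product} does not hold.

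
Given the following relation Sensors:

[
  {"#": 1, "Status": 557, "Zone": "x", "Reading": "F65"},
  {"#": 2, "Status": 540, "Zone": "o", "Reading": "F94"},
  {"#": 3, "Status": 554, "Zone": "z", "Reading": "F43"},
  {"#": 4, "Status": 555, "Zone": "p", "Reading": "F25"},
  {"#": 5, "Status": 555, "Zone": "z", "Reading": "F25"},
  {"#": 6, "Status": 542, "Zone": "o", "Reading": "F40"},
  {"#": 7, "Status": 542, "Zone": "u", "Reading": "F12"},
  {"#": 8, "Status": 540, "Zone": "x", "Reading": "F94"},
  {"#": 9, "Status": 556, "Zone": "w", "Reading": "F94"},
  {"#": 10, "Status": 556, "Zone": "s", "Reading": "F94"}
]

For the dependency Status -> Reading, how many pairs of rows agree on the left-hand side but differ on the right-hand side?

Status=540: all 2 rows agree on Reading — 0 pairs.
Status=555: all 2 rows agree on Reading — 0 pairs.
Status=542: violating pairs (6,7) — 1 pair.
Status=556: all 2 rows agree on Reading — 0 pairs.

1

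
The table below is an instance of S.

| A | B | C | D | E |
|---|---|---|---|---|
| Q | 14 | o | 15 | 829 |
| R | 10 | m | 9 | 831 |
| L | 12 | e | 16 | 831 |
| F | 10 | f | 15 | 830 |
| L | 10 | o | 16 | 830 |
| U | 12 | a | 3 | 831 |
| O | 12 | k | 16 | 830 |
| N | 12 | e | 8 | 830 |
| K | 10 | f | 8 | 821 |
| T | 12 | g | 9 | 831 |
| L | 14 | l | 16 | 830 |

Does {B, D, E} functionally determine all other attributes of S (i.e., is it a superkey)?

All 11 rows have distinct {B, D, E} values, so {B, D, E} → (all attributes) holds and {B, D, E} is a superkey.

Yes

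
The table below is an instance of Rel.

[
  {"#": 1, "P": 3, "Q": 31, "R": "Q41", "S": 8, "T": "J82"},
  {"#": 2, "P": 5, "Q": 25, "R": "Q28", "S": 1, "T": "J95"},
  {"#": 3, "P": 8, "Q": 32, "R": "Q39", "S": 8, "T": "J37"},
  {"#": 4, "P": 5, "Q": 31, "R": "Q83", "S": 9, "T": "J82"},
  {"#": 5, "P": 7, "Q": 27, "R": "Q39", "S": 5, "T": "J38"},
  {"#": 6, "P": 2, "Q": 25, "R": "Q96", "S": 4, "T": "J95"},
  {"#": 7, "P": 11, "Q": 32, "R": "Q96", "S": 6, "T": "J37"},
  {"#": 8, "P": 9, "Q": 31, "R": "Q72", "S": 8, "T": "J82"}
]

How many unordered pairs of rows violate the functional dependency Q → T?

0

Q=31: all 3 rows agree on T — 0 pairs.
Q=25: all 2 rows agree on T — 0 pairs.
Q=32: all 2 rows agree on T — 0 pairs.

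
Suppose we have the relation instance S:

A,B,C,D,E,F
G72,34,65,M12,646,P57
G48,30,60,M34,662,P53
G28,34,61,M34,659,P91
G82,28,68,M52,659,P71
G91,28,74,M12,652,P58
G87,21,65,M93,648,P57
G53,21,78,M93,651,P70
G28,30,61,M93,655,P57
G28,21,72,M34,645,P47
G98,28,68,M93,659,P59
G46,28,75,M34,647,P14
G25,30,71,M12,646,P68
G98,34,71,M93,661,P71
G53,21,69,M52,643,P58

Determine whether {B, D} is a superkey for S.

Two distinct rows share (B=21, D=M93), so {B, D} does not determine every attribute — not a superkey.

No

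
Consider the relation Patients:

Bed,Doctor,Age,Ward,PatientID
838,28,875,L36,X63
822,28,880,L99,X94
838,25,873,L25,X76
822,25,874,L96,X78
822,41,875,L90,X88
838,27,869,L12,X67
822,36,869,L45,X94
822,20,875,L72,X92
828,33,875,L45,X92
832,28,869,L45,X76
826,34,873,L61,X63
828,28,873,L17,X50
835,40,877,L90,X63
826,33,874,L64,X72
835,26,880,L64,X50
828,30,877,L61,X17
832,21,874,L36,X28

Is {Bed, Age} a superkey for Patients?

Two distinct rows share (Bed=822, Age=875), so {Bed, Age} does not determine every attribute — not a superkey.

No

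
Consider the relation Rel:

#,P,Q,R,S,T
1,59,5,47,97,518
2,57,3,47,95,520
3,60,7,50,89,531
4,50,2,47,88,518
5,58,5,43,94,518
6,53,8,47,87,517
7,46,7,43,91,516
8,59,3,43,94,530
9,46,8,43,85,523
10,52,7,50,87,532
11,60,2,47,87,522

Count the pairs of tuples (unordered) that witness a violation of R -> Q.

R=47: violating pairs (1,2), (1,4), (1,6), (1,11), (2,4), (2,6), (2,11), (4,6), (6,11) — 9 pairs.
R=50: all 2 rows agree on Q — 0 pairs.
R=43: violating pairs (5,7), (5,8), (5,9), (7,8), (7,9), (8,9) — 6 pairs.

15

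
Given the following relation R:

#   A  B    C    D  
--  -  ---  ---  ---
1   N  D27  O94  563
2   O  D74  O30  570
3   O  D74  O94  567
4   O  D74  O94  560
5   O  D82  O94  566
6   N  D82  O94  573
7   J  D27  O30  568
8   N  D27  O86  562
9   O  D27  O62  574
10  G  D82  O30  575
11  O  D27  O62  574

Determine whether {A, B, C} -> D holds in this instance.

No

(A=N, B=D27, C=O94): row 1 → D = 563 ✓
(A=O, B=D74, C=O30): row 2 → D = 570 ✓
(A=O, B=D74, C=O94): rows 3, 4 → D takes values {567, 560} — violation
(A=O, B=D82, C=O94): row 5 → D = 566 ✓
(A=N, B=D82, C=O94): row 6 → D = 573 ✓
(A=J, B=D27, C=O30): row 7 → D = 568 ✓
(A=N, B=D27, C=O86): row 8 → D = 562 ✓
(A=O, B=D27, C=O62): rows 9, 11 → D = 574, 574 ✓
(A=G, B=D82, C=O30): row 10 → D = 575 ✓
Two rows agree on {A, B, C} but differ on D, so {A, B, C} -> D does not hold.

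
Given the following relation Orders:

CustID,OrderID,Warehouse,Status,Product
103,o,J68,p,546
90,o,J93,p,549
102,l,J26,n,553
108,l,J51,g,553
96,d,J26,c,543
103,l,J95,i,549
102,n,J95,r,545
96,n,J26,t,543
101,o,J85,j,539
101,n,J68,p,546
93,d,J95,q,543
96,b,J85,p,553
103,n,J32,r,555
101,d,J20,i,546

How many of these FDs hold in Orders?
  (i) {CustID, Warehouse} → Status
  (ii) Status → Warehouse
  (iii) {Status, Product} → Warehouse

(i) {CustID, Warehouse} → Status: (CustID=96, Warehouse=J26): 2 rows → Status takes values {c, t} — violation — fails.
(ii) Status → Warehouse: Status=p: 4 rows → Warehouse takes values {J68, J93, J85} — violation; Status=i: 2 rows → Warehouse takes values {J95, J20} — violation; Status=r: 2 rows → Warehouse takes values {J95, J32} — violation — fails.
(iii) {Status, Product} → Warehouse: every LHS value maps to a single RHS value — holds.
1 of the 3 dependencies holds.

1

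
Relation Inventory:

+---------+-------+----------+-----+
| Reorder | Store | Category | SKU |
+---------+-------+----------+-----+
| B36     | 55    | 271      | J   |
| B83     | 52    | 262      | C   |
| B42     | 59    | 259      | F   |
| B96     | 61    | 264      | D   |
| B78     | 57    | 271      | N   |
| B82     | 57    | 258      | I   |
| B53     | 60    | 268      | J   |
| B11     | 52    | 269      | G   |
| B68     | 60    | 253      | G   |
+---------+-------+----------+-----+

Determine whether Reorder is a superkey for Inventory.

All 9 rows have distinct Reorder values, so Reorder → (all attributes) holds and Reorder is a superkey.

Yes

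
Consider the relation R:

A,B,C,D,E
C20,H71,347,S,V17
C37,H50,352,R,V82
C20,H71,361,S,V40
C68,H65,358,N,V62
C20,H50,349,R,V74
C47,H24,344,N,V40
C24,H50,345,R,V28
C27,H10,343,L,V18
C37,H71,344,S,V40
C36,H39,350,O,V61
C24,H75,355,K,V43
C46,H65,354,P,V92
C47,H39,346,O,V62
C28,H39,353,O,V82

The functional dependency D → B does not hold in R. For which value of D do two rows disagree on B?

N

D=S: 3 rows → B = H71, H71, H71 ✓
D=R: 3 rows → B = H50, H50, H50 ✓
D=N: 2 rows → B takes values {H65, H24} — violation
D=L: 1 row → B = H10 ✓
D=O: 3 rows → B = H39, H39, H39 ✓
D=K: 1 row → B = H75 ✓
D=P: 1 row → B = H65 ✓
The only D value with inconsistent B is D=N.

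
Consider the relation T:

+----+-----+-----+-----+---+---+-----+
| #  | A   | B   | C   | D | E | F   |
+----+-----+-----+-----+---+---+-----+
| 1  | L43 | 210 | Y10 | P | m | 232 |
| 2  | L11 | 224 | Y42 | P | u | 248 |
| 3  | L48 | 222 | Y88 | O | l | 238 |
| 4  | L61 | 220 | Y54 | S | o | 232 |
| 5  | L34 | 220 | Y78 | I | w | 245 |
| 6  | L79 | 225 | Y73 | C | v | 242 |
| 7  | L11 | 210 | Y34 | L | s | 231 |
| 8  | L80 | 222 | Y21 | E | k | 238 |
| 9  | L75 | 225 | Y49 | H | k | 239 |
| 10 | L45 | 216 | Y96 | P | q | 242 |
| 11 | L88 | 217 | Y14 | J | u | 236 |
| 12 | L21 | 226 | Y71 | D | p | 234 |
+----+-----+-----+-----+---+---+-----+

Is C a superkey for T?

Yes

All 12 rows have distinct C values, so C → (all attributes) holds and C is a superkey.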